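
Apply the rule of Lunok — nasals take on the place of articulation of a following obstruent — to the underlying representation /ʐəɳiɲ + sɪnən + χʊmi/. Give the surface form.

[ʐəɳinsɪnəɴχʊmi]

The rule targets /ɲ/ (voiced palatal nasal), which sits before the trigger /s/ (alveolar).
The voiced alveolar nasal is [n], so /ɲ/ → [n].
At the second juncture, /n/ likewise becomes [ɴ] adjacent to /χ/.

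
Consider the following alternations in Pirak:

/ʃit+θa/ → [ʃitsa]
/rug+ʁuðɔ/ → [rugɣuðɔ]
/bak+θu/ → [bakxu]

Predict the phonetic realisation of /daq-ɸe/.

The data show progressive place assimilation: /θ/ → [s] after /t/; /ʁ/ → [ɣ] after /g/; /θ/ → [x] after /k/. In each pair only place changes, matching the preceding consonant, while manner and voice stay constant.
/ɸ/ is a voiceless bilabial fricative. The preceding trigger /q/ is uvular, so /ɸ/ must become uvular as well.
A voiceless uvular fricative is [χ], so the surface segment is [χ].

[daqχe]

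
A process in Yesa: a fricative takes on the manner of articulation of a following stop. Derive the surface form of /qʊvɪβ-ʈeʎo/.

[qʊvɪbʈeʎo]

/β/ is a voiced bilabial fricative. The following trigger /ʈ/ is a stop, so /β/ must become a stop as well.
The voiced bilabial stop is [b], so /β/ → [b].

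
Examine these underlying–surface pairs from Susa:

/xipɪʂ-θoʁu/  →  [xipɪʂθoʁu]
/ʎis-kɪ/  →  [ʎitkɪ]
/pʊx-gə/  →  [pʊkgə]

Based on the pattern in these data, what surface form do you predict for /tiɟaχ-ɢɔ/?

The data show regressive manner assimilation: /s/ → [t] before /k/; /x/ → [k] before /g/. In each pair only manner changes, matching the following consonant, while place and voice stay constant.
No alternation appears in [xipɪʂθoʁu]: there the adjacent consonants already agree in manner (/ʂ/ and /θ/ are both fricatives), so this form is consistent with the same rule.
/χ/ is a voiceless uvular fricative. The following trigger /ɢ/ is a stop, so /χ/ must become a stop as well.
Changing only its manner to stop gives [q] — the voiceless uvular stop.

[tiɟaqɢɔ]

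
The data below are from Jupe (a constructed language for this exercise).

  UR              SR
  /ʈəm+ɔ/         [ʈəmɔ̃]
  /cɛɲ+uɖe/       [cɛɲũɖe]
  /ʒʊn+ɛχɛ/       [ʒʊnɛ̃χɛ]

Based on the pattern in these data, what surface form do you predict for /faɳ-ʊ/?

The data show progressive nasality assimilation (vowel nasalisation): /ɔ/ → [ɔ̃] after /m/; /u/ → [ũ] after /ɲ/; /ɛ/ → [ɛ̃] after /n/ — a vowel is nasalised by an immediately preceding nasal consonant.
The vowel /ʊ/ is adjacent to the preceding nasal /ɳ/, so it acquires [+nasal] and surfaces as [ʊ̃].

[faɳʊ̃]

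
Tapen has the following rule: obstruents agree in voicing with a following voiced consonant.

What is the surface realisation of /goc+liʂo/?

[goɟliʂo]

The rule targets /c/ (voiceless palatal stop), which sits before the trigger /l/ (voiced).
Changing only its voicing to voiced gives [ɟ] — the voiced palatal stop.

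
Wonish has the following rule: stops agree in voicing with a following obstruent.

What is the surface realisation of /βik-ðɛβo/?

[βigðɛβo]

/k/ is a voiceless velar stop. The following trigger /ð/ is voiced, so /k/ must become voiced as well.
Changing only its voicing to voiced gives [g] — the voiced velar stop.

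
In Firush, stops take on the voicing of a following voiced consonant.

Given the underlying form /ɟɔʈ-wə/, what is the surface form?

/ʈ/ is a voiceless retroflex stop. The following trigger /w/ is voiced, so /ʈ/ must become voiced as well.
A voiced retroflex stop is [ɖ], so the surface segment is [ɖ].

[ɟɔɖwə]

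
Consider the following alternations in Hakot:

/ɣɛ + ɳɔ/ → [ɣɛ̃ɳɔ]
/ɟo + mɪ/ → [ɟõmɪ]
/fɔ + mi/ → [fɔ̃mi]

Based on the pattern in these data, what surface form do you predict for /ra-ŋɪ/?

The data show regressive nasality assimilation (vowel nasalisation): /ɛ/ → [ɛ̃] before /ɳ/; /o/ → [õ] before /m/; /ɔ/ → [ɔ̃] before /m/ — a vowel is nasalised by an immediately following nasal consonant.
/a/ sits next to the nasal /ŋ/ and is therefore nasalised to [ã].

[rãŋɪ]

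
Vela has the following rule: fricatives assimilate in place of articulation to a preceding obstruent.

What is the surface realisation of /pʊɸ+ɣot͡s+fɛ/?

[pʊɸβot͡ssɛ]

/ɣ/ is a voiced velar fricative. The preceding trigger /ɸ/ is bilabial, so /ɣ/ must become bilabial as well.
A voiced bilabial fricative is [β], so the surface segment is [β].
At the second juncture, /f/ likewise becomes [s] adjacent to /t͡s/.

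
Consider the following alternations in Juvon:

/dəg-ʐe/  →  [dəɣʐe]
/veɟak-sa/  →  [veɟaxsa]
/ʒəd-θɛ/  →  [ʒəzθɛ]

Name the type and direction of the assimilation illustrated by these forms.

regressive manner assimilation

Underlying /g/ is realised as [ɣ] next to /ʐ/; /ʐ/ itself does not change.
The change stop → fricative matches the manner of the following /ʐ/, identifying this as manner assimilation.
Place and voice are unchanged, so the assimilation is partial, not total.
Checking the remaining alternations: /k/ → [x] before /s/ (stop → fricative, matching a fricative); /d/ → [z] before /θ/ (stop → fricative, matching a fricative) — only manner changes, and always toward the following segment.
The trigger is the following segment, so the direction is regressive (anticipatory).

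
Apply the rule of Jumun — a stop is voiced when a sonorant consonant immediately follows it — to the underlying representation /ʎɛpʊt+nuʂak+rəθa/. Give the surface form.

[ʎɛpʊdnuʂagrəθa]

/t/ is a voiceless alveolar stop. The following trigger /n/ is voiced, so /t/ must become voiced as well.
A voiced alveolar stop is [d], so the surface segment is [d].
The same rule applies at the second boundary: /k/ → [g] next to /r/.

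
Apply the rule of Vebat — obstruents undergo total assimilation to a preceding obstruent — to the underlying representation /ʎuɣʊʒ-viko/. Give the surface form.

/v/ is the segment targeted by the rule; it sits immediately after /ʒ/, so it assimilates completely and surfaces as [ʒ].

[ʎuɣʊʒʒiko]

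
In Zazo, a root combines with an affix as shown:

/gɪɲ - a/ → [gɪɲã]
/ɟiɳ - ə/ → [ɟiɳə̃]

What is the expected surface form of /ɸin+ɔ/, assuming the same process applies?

The data show progressive nasality assimilation (vowel nasalisation): /a/ → [ã] after /ɲ/; /ə/ → [ə̃] after /ɳ/ — a vowel is nasalised by an immediately preceding nasal consonant.
The vowel /ɔ/ is adjacent to the preceding nasal /n/, so it acquires [+nasal] and surfaces as [ɔ̃].

[ɸinɔ̃]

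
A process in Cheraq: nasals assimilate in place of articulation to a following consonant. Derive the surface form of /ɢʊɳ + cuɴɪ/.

/ɳ/ is a voiced retroflex nasal. The following trigger /c/ is palatal, so /ɳ/ must become palatal as well.
A voiced palatal nasal is [ɲ], so the surface segment is [ɲ].

[ɢʊɲcuɴɪ]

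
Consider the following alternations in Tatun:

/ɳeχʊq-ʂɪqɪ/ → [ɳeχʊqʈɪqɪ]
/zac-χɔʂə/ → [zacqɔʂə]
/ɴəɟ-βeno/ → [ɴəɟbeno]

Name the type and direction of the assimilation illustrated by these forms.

progressive manner assimilation

Underlying /ʂ/ is realised as [ʈ] next to /q/; /q/ itself does not change.
/ʂ/ is a fricative while /q/ is a stop; the output [ʈ] is a stop, matching the trigger — so the feature that spreads is manner.
Place and voice are unchanged, so the assimilation is partial, not total.
The same holds elsewhere in the data: /χ/ → [q] after /c/ (fricative → stop, matching a stop); /β/ → [b] after /ɟ/ (fricative → stop, matching a stop) — only manner changes, and always toward the preceding segment.
The trigger is the preceding segment, so the direction is progressive (perseverative).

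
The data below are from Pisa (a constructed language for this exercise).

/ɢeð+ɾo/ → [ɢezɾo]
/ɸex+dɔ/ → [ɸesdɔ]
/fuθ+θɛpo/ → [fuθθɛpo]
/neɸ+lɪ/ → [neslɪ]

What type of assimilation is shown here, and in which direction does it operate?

regressive place assimilation

Comparing underlying and surface forms, /ð/ → [z] is the alternation; the neighbouring /ɾ/ is constant.
The change dental → alveolar matches the place of the following /ɾ/, identifying this as place assimilation.
Manner and voice are unchanged, so the assimilation is partial, not total.
Checking the remaining alternations: /x/ → [s] before /d/ (velar → alveolar, matching alveolar); /ɸ/ → [s] before /l/ (bilabial → alveolar, matching alveolar) — only place changes, and always toward the following segment.
No alternation appears in [fuθθɛpo]: there the adjacent consonants already agree in place (/θ/ and /θ/ are both dental), so this form is consistent with the same rule.
Since the segment that changes precedes the conditioning segment, the assimilation is regressive.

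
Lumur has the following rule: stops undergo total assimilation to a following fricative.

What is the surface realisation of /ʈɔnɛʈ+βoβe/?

[ʈɔnɛββoβe]

/ʈ/ is the segment targeted by the rule; it sits immediately before /β/, so it assimilates completely and surfaces as [β].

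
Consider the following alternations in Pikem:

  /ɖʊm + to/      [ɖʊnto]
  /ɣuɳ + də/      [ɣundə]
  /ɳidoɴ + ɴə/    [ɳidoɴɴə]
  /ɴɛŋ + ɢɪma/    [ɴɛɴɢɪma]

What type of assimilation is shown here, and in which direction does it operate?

The segment that alternates is /m/, which surfaces as [n] when adjacent to /t/.
The change bilabial → alveolar matches the place of the following /t/, identifying this as place assimilation.
Manner and voice are unchanged, so the assimilation is partial, not total.
Checking the remaining alternations: /ɳ/ → [n] before /d/ (retroflex → alveolar, matching alveolar); /ŋ/ → [ɴ] before /ɢ/ (velar → uvular, matching uvular) — only place changes, and always toward the following segment.
Nothing changes in [ɳidoɴɴə]: there the adjacent consonants already agree in place (/ɴ/ and /ɴ/ are both uvular), so this form is consistent with the same rule.
Since the segment that changes precedes the conditioning segment, the assimilation is regressive.

regressive place assimilation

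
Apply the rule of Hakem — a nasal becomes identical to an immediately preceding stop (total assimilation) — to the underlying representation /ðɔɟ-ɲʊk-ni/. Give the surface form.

/ɲ/ is the segment targeted by the rule; it sits immediately after /ɟ/, so it assimilates completely and surfaces as [ɟ].
At the second juncture, /n/ likewise becomes [k] adjacent to /k/.

[ðɔɟɟʊkki]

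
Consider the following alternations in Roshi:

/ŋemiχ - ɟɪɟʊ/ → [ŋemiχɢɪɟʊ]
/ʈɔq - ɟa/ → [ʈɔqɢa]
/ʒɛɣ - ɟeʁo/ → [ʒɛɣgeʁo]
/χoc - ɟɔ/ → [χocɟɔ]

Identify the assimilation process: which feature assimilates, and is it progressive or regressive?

progressive place assimilation

The segment that alternates is /ɟ/, which surfaces as [ɢ] when adjacent to /χ/.
The change palatal → uvular matches the place of the preceding /χ/, identifying this as place assimilation.
Manner and voice are unchanged, so the assimilation is partial, not total.
Checking the remaining alternations: /ɟ/ → [ɢ] after /q/ (palatal → uvular, matching uvular); /ɟ/ → [g] after /ɣ/ (palatal → velar, matching velar) — only place changes, and always toward the preceding segment.
Nothing changes in [χocɟɔ]: there the adjacent consonants already agree in place (/ɟ/ and /c/ are both palatal), so this form is consistent with the same rule.
Since the segment that changes follows the conditioning segment, the assimilation is progressive.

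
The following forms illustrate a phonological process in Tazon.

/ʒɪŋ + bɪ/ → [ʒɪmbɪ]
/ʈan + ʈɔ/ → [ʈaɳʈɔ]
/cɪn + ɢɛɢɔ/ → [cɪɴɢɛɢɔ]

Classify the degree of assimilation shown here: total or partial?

partial assimilation

Underlying /ŋ/ is realised as [m] next to /b/; /b/ itself does not change.
The change velar → bilabial matches the place of the following /b/, identifying this as place assimilation.
Manner and voice are unchanged, so the assimilation is partial, not total.
Checking the remaining alternations: /n/ → [ɳ] before /ʈ/ (alveolar → retroflex, matching retroflex); /n/ → [ɴ] before /ɢ/ (alveolar → uvular, matching uvular) — only place changes, and always toward the following segment.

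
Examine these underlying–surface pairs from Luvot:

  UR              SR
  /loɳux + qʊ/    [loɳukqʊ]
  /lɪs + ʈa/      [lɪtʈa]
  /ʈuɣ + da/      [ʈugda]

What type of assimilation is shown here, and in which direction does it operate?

regressive manner assimilation

The segment that alternates is /x/, which surfaces as [k] when adjacent to /q/.
The change fricative → stop matches the manner of the following /q/, identifying this as manner assimilation.
Place and voice are unchanged, so the assimilation is partial, not total.
The other alternating forms pattern the same way: /s/ → [t] before /ʈ/ (fricative → stop, matching a stop); /ɣ/ → [g] before /d/ (fricative → stop, matching a stop) — only manner changes, and always toward the following segment.
Since the segment that changes precedes the conditioning segment, the assimilation is regressive.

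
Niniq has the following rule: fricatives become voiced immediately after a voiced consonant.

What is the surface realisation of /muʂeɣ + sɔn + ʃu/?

/s/ is a voiceless alveolar fricative. The preceding trigger /ɣ/ is voiced, so /s/ must become voiced as well.
Changing only its voicing to voiced gives [z] — the voiced alveolar fricative.
The same rule applies at the second boundary: /ʃ/ → [ʒ] next to /n/.

[muʂeɣzɔnʒu]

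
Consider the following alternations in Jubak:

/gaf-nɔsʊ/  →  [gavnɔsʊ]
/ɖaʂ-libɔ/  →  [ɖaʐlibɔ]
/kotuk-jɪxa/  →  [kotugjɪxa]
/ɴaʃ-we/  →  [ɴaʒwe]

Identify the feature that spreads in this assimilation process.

The segment that alternates is /f/, which surfaces as [v] when adjacent to /n/.
The change voiceless → voiced matches the voicing of the following /n/, identifying this as voicing assimilation.
The other alternating forms pattern the same way: /ʂ/ → [ʐ] before /l/ (voiceless → voiced, matching voiced); /k/ → [g] before /j/ (voiceless → voiced, matching voiced); /ʃ/ → [ʒ] before /w/ (voiceless → voiced, matching voiced) — only voicing changes, and always toward the following segment.

voicing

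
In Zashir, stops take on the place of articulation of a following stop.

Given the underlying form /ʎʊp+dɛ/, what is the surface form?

The rule targets /p/ (voiceless bilabial stop), which sits before the trigger /d/ (alveolar).
A voiceless alveolar stop is [t], so the surface segment is [t].

[ʎʊtdɛ]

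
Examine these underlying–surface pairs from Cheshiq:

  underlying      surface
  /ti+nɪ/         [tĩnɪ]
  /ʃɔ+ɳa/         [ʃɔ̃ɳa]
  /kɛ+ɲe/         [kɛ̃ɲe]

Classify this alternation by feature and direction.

regressive nasality assimilation (vowel nasalisation)

The vowel /i/ surfaces as nasalised [ĩ] next to the following nasal /n/ — it has acquired the [+nasal] feature of its neighbour.
The other forms show the same pattern: /ɔ/ → [ɔ̃] before /ɳ/; /ɛ/ → [ɛ̃] before /ɲ/ — each time a vowel is nasalised next to a following nasal.
Because the conditioning nasal is to the right of the vowel that changes, the process is regressive (anticipatory).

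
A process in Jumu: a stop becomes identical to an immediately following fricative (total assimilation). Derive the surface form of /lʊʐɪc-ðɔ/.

[lʊʐɪððɔ]

/c/ is the segment targeted by the rule; it sits immediately before /ð/, so it assimilates completely and surfaces as [ð].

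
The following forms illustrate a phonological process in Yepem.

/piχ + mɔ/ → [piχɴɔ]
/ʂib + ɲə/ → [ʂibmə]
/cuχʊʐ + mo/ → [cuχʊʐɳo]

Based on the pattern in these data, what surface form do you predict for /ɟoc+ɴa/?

[ɟocɲa]

The data show progressive place assimilation: /m/ → [ɴ] after /χ/; /ɲ/ → [m] after /b/; /m/ → [ɳ] after /ʐ/. In each pair only place changes, matching the preceding consonant, while manner and voice stay constant.
The rule targets /ɴ/ (voiced uvular nasal), which sits after the trigger /c/ (palatal).
Changing only its place to palatal gives [ɲ] — the voiced palatal nasal.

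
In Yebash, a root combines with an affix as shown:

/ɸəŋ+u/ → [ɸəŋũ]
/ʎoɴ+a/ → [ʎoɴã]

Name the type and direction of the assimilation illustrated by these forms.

The vowel /u/ surfaces as nasalised [ũ] next to the preceding nasal /ŋ/ — it has acquired the [+nasal] feature of its neighbour.
Likewise in the remaining data: /a/ → [ã] after /ɴ/ — each time a vowel is nasalised next to a preceding nasal.
Because the conditioning nasal is to the left of the vowel that changes, the process is progressive (perseverative).

progressive nasality assimilation (vowel nasalisation)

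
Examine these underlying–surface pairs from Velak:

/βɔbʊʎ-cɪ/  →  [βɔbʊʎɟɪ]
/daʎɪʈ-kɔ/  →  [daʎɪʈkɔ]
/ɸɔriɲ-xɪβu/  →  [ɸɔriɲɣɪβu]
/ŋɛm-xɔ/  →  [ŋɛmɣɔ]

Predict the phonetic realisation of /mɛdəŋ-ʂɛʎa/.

[mɛdəŋʐɛʎa]

The data show progressive voicing assimilation: /c/ → [ɟ] after /ʎ/; /x/ → [ɣ] after /ɲ/; /x/ → [ɣ] after /m/. In each pair only voicing changes, matching the preceding consonant, while place and manner stay constant.
No alternation appears in [daʎɪʈkɔ]: there the adjacent consonants already agree in voicing (/k/ and /ʈ/ are both voiceless), so this form is consistent with the same rule.
The rule targets /ʂ/ (voiceless retroflex fricative), which sits after the trigger /ŋ/ (voiced).
The voiced retroflex fricative is [ʐ], so /ʂ/ → [ʐ].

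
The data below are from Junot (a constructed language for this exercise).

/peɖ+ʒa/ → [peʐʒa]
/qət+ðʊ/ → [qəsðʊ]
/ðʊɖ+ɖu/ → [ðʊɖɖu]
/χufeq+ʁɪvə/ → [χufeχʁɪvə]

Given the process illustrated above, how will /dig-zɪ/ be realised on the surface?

The data show regressive manner assimilation: /ɖ/ → [ʐ] before /ʒ/; /t/ → [s] before /ð/; /q/ → [χ] before /ʁ/. In each pair only manner changes, matching the following consonant, while place and voice stay constant.
No alternation appears in [ðʊɖɖu]: there the adjacent consonants already agree in manner (/ɖ/ and /ɖ/ are both stops), so this form is consistent with the same rule.
The rule targets /g/ (voiced velar stop), which sits before the trigger /z/ (fricative).
The voiced velar fricative is [ɣ], so /g/ → [ɣ].

[diɣzɪ]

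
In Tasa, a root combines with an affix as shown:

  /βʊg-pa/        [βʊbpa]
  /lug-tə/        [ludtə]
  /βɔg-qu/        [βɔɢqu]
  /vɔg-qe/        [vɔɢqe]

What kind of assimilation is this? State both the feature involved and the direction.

regressive place assimilation

Underlying /g/ is realised as [b] next to /p/; /p/ itself does not change.
The change velar → bilabial matches the place of the following /p/, identifying this as place assimilation.
Manner and voice are unchanged, so the assimilation is partial, not total.
The other alternating forms pattern the same way: /g/ → [d] before /t/ (velar → alveolar, matching alveolar); /g/ → [ɢ] before /q/ (velar → uvular, matching uvular) — only place changes, and always toward the following segment.
The trigger is the following segment, so the direction is regressive (anticipatory).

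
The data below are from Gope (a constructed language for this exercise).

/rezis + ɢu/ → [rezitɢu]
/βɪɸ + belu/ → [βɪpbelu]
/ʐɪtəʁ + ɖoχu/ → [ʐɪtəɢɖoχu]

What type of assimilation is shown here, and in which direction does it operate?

Underlying /s/ is realised as [t] next to /ɢ/; /ɢ/ itself does not change.
/s/ is a fricative while /ɢ/ is a stop; the output [t] is a stop, matching the trigger — so the feature that spreads is manner.
Place and voice are unchanged, so the assimilation is partial, not total.
The other alternating forms pattern the same way: /ɸ/ → [p] before /b/ (fricative → stop, matching a stop); /ʁ/ → [ɢ] before /ɖ/ (fricative → stop, matching a stop) — only manner changes, and always toward the following segment.
The trigger is the following segment, so the direction is regressive (anticipatory).

regressive manner assimilation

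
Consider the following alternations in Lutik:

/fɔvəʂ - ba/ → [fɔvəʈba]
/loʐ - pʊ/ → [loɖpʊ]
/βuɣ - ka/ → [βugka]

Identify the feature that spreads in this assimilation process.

manner

Underlying /ʂ/ is realised as [ʈ] next to /b/; /b/ itself does not change.
The change fricative → stop matches the manner of the following /b/, identifying this as manner assimilation.
The same holds elsewhere in the data: /ʐ/ → [ɖ] before /p/ (fricative → stop, matching a stop); /ɣ/ → [g] before /k/ (fricative → stop, matching a stop) — only manner changes, and always toward the following segment.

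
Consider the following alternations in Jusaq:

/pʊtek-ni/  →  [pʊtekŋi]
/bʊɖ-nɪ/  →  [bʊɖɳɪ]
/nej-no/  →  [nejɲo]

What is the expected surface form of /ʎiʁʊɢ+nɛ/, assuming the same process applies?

[ʎiʁʊɢɴɛ]

The data show progressive place assimilation: /n/ → [ŋ] after /k/; /n/ → [ɳ] after /ɖ/; /n/ → [ɲ] after /j/. In each pair only place changes, matching the preceding consonant, while manner and voice stay constant.
/n/ is a voiced alveolar nasal. The preceding trigger /ɢ/ is uvular, so /n/ must become uvular as well.
Changing only its place to uvular gives [ɴ] — the voiced uvular nasal.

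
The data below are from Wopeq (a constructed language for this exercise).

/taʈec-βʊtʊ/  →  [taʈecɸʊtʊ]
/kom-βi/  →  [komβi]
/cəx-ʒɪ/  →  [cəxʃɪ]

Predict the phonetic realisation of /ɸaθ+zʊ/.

[ɸaθsʊ]

The data show progressive voicing assimilation: /β/ → [ɸ] after /c/; /ʒ/ → [ʃ] after /x/. In each pair only voicing changes, matching the preceding consonant, while place and manner stay constant.
No alternation appears in [komβi]: there the adjacent consonants already agree in voicing (/β/ and /m/ are both voiced), so this form is consistent with the same rule.
/z/ is a voiced alveolar fricative. The preceding trigger /θ/ is voiceless, so /z/ must become voiceless as well.
The voiceless alveolar fricative is [s], so /z/ → [s].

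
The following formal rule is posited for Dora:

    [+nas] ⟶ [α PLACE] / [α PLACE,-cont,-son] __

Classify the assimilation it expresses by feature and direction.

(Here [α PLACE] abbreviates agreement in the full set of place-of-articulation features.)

The shared variable α links the value of the place features (abbreviated [PLACE]) on the target to the same value on the neighbouring segment, so place is the feature that assimilates.
Since the environment is written before the underscore, the trigger precedes the target; the direction is progressive.

progressive place assimilation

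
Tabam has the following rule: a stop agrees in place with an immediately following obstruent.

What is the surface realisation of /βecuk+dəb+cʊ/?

[βecutdəɟcʊ]

The rule targets /k/ (voiceless velar stop), which sits before the trigger /d/ (alveolar).
The voiceless alveolar stop is [t], so /k/ → [t].
At the second juncture, /b/ likewise becomes [ɟ] adjacent to /c/.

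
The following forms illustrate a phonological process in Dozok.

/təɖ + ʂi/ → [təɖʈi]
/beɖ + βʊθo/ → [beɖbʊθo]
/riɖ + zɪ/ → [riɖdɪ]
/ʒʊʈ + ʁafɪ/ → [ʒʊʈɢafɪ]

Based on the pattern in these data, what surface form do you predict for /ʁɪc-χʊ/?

[ʁɪcqʊ]

The data show progressive manner assimilation: /ʂ/ → [ʈ] after /ɖ/; /β/ → [b] after /ɖ/; /z/ → [d] after /ɖ/; /ʁ/ → [ɢ] after /ʈ/. In each pair only manner changes, matching the preceding consonant, while place and voice stay constant.
The rule targets /χ/ (voiceless uvular fricative), which sits after the trigger /c/ (stop).
A voiceless uvular stop is [q], so the surface segment is [q].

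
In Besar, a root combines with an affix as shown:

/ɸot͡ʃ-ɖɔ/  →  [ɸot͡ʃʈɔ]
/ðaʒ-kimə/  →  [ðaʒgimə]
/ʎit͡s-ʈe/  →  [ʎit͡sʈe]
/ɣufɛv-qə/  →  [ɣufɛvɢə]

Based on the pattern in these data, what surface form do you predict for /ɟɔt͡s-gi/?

[ɟɔt͡ski]

The data show progressive voicing assimilation: /ɖ/ → [ʈ] after /t͡ʃ/; /k/ → [g] after /ʒ/; /q/ → [ɢ] after /v/. In each pair only voicing changes, matching the preceding consonant, while place and manner stay constant.
Nothing changes in [ʎit͡sʈe]: there the adjacent consonants already agree in voicing (/ʈ/ and /t͡s/ are both voiceless), so this form is consistent with the same rule.
/g/ is a voiced velar stop. The preceding trigger /t͡s/ is voiceless, so /g/ must become voiceless as well.
The voiceless velar stop is [k], so /g/ → [k].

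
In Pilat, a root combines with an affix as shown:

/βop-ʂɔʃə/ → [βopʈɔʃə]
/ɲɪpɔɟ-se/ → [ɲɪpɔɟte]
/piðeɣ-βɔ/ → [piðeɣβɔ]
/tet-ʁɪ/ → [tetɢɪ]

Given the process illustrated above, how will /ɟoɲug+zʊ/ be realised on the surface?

The data show progressive manner assimilation: /ʂ/ → [ʈ] after /p/; /s/ → [t] after /ɟ/; /ʁ/ → [ɢ] after /t/. In each pair only manner changes, matching the preceding consonant, while place and voice stay constant.
No alternation appears in [piðeɣβɔ]: there the adjacent consonants already agree in manner (/β/ and /ɣ/ are both fricatives), so this form is consistent with the same rule.
/z/ is a voiced alveolar fricative. The preceding trigger /g/ is a stop, so /z/ must become a stop as well.
Changing only its manner to stop gives [d] — the voiced alveolar stop.

[ɟoɲugdʊ]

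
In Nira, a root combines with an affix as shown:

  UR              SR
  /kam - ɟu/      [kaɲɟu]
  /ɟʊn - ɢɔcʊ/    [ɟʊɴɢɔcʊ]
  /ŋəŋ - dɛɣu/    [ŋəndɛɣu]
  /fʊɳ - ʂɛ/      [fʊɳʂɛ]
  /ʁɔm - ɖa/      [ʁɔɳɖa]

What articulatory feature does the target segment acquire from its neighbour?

place

Underlying /m/ is realised as [ɲ] next to /ɟ/; /ɟ/ itself does not change.
The change bilabial → palatal matches the place of the following /ɟ/, identifying this as place assimilation.
The same holds elsewhere in the data: /n/ → [ɴ] before /ɢ/ (alveolar → uvular, matching uvular); /ŋ/ → [n] before /d/ (velar → alveolar, matching alveolar); /m/ → [ɳ] before /ɖ/ (bilabial → retroflex, matching retroflex) — only place changes, and always toward the following segment.
Nothing changes in [fʊɳʂɛ]: there the adjacent consonants already agree in place (/ɳ/ and /ʂ/ are both retroflex), so this form is consistent with the same rule.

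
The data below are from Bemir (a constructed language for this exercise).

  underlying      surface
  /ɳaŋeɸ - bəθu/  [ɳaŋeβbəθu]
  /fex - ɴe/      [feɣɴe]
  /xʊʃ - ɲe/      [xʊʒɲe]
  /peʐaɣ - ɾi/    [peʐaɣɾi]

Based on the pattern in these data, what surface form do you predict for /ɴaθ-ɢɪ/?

The data show regressive voicing assimilation: /ɸ/ → [β] before /b/; /x/ → [ɣ] before /ɴ/; /ʃ/ → [ʒ] before /ɲ/. In each pair only voicing changes, matching the following consonant, while place and manner stay constant.
No alternation appears in [peʐaɣɾi]: there the adjacent consonants already agree in voicing (/ɣ/ and /ɾ/ are both voiced), so this form is consistent with the same rule.
The rule targets /θ/ (voiceless dental fricative), which sits before the trigger /ɢ/ (voiced).
The voiced dental fricative is [ð], so /θ/ → [ð].

[ɴaðɢɪ]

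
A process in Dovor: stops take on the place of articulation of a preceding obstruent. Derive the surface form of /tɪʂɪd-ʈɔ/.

[tɪʂɪdtɔ]

/ʈ/ is a voiceless retroflex stop. The preceding trigger /d/ is alveolar, so /ʈ/ must become alveolar as well.
Changing only its place to alveolar gives [t] — the voiceless alveolar stop.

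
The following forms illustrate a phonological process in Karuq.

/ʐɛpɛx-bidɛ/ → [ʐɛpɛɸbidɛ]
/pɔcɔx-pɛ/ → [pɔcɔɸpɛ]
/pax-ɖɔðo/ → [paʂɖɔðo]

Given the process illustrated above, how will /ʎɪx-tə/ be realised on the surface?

The data show regressive place assimilation: /x/ → [ɸ] before /b/; /x/ → [ɸ] before /p/; /x/ → [ʂ] before /ɖ/. In each pair only place changes, matching the following consonant, while manner and voice stay constant.
/x/ is a voiceless velar fricative. The following trigger /t/ is alveolar, so /x/ must become alveolar as well.
Changing only its place to alveolar gives [s] — the voiceless alveolar fricative.

[ʎɪstə]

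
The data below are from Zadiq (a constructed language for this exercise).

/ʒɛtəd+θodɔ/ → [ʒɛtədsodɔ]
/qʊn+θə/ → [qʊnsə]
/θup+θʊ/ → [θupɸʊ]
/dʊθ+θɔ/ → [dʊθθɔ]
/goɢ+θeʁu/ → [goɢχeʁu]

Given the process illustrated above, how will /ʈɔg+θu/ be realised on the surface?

The data show progressive place assimilation: /θ/ → [s] after /d/; /θ/ → [s] after /n/; /θ/ → [ɸ] after /p/; /θ/ → [χ] after /ɢ/. In each pair only place changes, matching the preceding consonant, while manner and voice stay constant.
No alternation appears in [dʊθθɔ]: there the adjacent consonants already agree in place (/θ/ and /θ/ are both dental), so this form is consistent with the same rule.
The rule targets /θ/ (voiceless dental fricative), which sits after the trigger /g/ (velar).
Changing only its place to velar gives [x] — the voiceless velar fricative.

[ʈɔgxu]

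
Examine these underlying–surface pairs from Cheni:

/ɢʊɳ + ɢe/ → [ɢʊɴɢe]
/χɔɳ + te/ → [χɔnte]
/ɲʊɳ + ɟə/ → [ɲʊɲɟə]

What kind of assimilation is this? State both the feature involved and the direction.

regressive place assimilation

Comparing underlying and surface forms, /ɳ/ → [ɴ] is the alternation; the neighbouring /ɢ/ is constant.
The change retroflex → uvular matches the place of the following /ɢ/, identifying this as place assimilation.
Manner and voice are unchanged, so the assimilation is partial, not total.
The other alternating forms pattern the same way: /ɳ/ → [n] before /t/ (retroflex → alveolar, matching alveolar); /ɳ/ → [ɲ] before /ɟ/ (retroflex → palatal, matching palatal) — only place changes, and always toward the following segment.
The trigger is the following segment, so the direction is regressive (anticipatory).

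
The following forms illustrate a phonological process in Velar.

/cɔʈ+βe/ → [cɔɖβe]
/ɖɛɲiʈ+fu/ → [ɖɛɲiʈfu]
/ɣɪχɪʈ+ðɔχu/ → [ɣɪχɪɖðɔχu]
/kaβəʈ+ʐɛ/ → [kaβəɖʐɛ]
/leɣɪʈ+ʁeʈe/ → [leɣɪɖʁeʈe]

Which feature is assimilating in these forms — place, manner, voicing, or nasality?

voicing

The segment that alternates is /ʈ/, which surfaces as [ɖ] when adjacent to /β/.
The change voiceless → voiced matches the voicing of the following /β/, identifying this as voicing assimilation.
The same holds elsewhere in the data: /ʈ/ → [ɖ] before /ð/ (voiceless → voiced, matching voiced); /ʈ/ → [ɖ] before /ʐ/ (voiceless → voiced, matching voiced); /ʈ/ → [ɖ] before /ʁ/ (voiceless → voiced, matching voiced) — only voicing changes, and always toward the following segment.
Nothing changes in [ɖɛɲiʈfu]: there the adjacent consonants already agree in voicing (/ʈ/ and /f/ are both voiceless), so this form is consistent with the same rule.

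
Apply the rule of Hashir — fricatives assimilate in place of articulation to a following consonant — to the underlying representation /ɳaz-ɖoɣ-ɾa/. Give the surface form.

[ɳaʐɖozɾa]

The rule targets /z/ (voiced alveolar fricative), which sits before the trigger /ɖ/ (retroflex).
Changing only its place to retroflex gives [ʐ] — the voiced retroflex fricative.
The same rule applies at the second boundary: /ɣ/ → [z] next to /ɾ/.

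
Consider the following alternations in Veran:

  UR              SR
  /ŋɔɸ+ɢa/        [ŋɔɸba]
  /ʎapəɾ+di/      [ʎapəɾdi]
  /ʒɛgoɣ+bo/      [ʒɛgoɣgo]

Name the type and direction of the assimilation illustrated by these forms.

The segment that alternates is /ɢ/, which surfaces as [b] when adjacent to /ɸ/.
The change uvular → bilabial matches the place of the preceding /ɸ/, identifying this as place assimilation.
Manner and voice are unchanged, so the assimilation is partial, not total.
Checking the remaining alternation: /b/ → [g] after /ɣ/ (bilabial → velar, matching velar) — only place changes, and always toward the preceding segment.
Nothing changes in [ʎapəɾdi]: there the adjacent consonants already agree in place (/d/ and /ɾ/ are both alveolar), so this form is consistent with the same rule.
Since the segment that changes follows the conditioning segment, the assimilation is progressive.

progressive place assimilation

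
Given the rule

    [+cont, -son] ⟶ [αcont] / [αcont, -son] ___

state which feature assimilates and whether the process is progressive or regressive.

progressive manner assimilation

The rule copies [cont] (continuancy) from the environment onto the target fricatives; since [±cont] encodes the stop/fricative manner contrast, the assimilating dimension is manner.
The conditioning segment sits to the left of the focus bar, meaning the trigger precedes the segment that changes — progressive assimilation.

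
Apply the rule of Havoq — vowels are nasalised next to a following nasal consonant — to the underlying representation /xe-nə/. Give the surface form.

/e/ sits next to the nasal /n/ and is therefore nasalised to [ẽ].

[xẽnə]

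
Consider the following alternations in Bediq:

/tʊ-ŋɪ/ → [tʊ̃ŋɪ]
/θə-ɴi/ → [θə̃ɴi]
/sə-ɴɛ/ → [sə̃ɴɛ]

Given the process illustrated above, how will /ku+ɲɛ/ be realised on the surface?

[kũɲɛ]

The data show regressive nasality assimilation (vowel nasalisation): /ʊ/ → [ʊ̃] before /ŋ/; /ə/ → [ə̃] before /ɴ/ — a vowel is nasalised by an immediately following nasal consonant.
The vowel /u/ is adjacent to the following nasal /ɲ/, so it acquires [+nasal] and surfaces as [ũ].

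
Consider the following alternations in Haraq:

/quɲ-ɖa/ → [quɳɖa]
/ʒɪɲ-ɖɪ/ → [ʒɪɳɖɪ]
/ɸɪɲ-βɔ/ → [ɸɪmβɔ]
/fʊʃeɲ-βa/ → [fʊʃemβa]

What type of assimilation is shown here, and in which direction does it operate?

regressive place assimilation

The segment that alternates is /ɲ/, which surfaces as [ɳ] when adjacent to /ɖ/.
The change palatal → retroflex matches the place of the following /ɖ/, identifying this as place assimilation.
Manner and voice are unchanged, so the assimilation is partial, not total.
Checking the remaining alternation: /ɲ/ → [m] before /β/ (palatal → bilabial, matching bilabial) — only place changes, and always toward the following segment.
Since the segment that changes precedes the conditioning segment, the assimilation is regressive.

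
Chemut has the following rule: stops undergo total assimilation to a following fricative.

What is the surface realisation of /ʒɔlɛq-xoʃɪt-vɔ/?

[ʒɔlɛxxoʃɪvvɔ]

/q/ is the segment targeted by the rule; it sits immediately before /x/, so it assimilates completely and surfaces as [x].
The same rule applies at the second boundary: /t/ → [v] next to /v/.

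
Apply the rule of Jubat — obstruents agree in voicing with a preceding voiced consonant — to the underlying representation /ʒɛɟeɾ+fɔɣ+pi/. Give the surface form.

[ʒɛɟeɾvɔɣbi]

The rule targets /f/ (voiceless labiodental fricative), which sits after the trigger /ɾ/ (voiced).
A voiced labiodental fricative is [v], so the surface segment is [v].
The same rule applies at the second boundary: /p/ → [b] next to /ɣ/.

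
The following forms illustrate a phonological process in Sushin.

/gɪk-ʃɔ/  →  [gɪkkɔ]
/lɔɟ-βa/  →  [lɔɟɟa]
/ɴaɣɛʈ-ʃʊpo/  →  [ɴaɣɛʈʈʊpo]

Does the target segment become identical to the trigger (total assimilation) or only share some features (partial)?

Comparing underlying and surface forms, /ʃ/ → [k] is the alternation; the neighbouring /k/ is constant.
The output [k] is identical to the trigger /k/ — every feature (place, manner, voicing) has been copied — so this is total assimilation.
The other forms behave the same way: /β/ → [ɟ] after /ɟ/; /ʃ/ → [ʈ] after /ʈ/ — in each case the output is a copy of the preceding consonant.

total assimilation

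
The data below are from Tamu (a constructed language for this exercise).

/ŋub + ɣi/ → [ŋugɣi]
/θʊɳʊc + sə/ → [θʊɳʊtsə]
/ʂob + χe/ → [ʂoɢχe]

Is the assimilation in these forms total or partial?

Underlying /b/ is realised as [g] next to /ɣ/; /ɣ/ itself does not change.
The change bilabial → velar matches the place of the following /ɣ/, identifying this as place assimilation.
Manner and voice are unchanged, so the assimilation is partial, not total.
The same holds elsewhere in the data: /c/ → [t] before /s/ (palatal → alveolar, matching alveolar); /b/ → [ɢ] before /χ/ (bilabial → uvular, matching uvular) — only place changes, and always toward the following segment.

partial assimilation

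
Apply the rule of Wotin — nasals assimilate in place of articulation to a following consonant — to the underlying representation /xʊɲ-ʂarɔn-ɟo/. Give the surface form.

[xʊɳʂarɔɲɟo]

The rule targets /ɲ/ (voiced palatal nasal), which sits before the trigger /ʂ/ (retroflex).
A voiced retroflex nasal is [ɳ], so the surface segment is [ɳ].
The same rule applies at the second boundary: /n/ → [ɲ] next to /ɟ/.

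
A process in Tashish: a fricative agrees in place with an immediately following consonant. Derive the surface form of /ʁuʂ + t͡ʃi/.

The rule targets /ʂ/ (voiceless retroflex fricative), which sits before the trigger /t͡ʃ/ (postalveolar).
Changing only its place to postalveolar gives [ʃ] — the voiceless postalveolar fricative.

[ʁuʃt͡ʃi]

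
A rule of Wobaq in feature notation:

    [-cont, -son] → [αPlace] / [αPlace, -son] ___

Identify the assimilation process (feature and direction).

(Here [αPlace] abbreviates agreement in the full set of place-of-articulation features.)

The shared variable α links the value of the place features (abbreviated [Place]) on the target to the same value on the neighbouring segment, so place is the feature that assimilates.
Since the environment is written before the underscore, the trigger precedes the target; the direction is progressive.

progressive place assimilation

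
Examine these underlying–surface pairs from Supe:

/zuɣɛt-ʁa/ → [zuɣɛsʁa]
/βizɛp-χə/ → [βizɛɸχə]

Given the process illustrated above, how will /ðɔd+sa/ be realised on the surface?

[ðɔzsa]

The data show regressive manner assimilation: /t/ → [s] before /ʁ/; /p/ → [ɸ] before /χ/. In each pair only manner changes, matching the following consonant, while place and voice stay constant.
The rule targets /d/ (voiced alveolar stop), which sits before the trigger /s/ (fricative).
The voiced alveolar fricative is [z], so /d/ → [z].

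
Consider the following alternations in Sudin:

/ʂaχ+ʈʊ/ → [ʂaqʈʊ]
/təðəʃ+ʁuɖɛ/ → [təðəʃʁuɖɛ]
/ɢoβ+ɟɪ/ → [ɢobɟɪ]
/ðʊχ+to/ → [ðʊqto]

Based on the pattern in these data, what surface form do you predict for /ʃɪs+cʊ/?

[ʃɪtcʊ]

The data show regressive manner assimilation: /χ/ → [q] before /ʈ/; /β/ → [b] before /ɟ/; /χ/ → [q] before /t/. In each pair only manner changes, matching the following consonant, while place and voice stay constant.
Nothing changes in [təðəʃʁuɖɛ]: there the adjacent consonants already agree in manner (/ʃ/ and /ʁ/ are both fricatives), so this form is consistent with the same rule.
/s/ is a voiceless alveolar fricative. The following trigger /c/ is a stop, so /s/ must become a stop as well.
The voiceless alveolar stop is [t], so /s/ → [t].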